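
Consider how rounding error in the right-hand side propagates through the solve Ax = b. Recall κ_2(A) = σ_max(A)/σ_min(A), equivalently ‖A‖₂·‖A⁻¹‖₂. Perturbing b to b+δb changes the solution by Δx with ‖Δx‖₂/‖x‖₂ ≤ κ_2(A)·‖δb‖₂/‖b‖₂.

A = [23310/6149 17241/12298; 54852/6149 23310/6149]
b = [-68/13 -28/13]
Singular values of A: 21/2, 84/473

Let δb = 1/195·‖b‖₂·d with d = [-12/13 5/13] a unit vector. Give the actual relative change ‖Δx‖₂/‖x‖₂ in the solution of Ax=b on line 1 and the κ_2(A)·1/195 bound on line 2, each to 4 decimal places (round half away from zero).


0.0073
0.3032

from the listed singular values, σ₁ = 21/2, σ_n = 84/473
κ_2(A) = (21/2) / (84/473) = 59.1250
bound on ‖Δx‖/‖x‖: κ·ε = 59.1250·1/195 = 0.3032
solve Ax = b  →  x = [-9.0147 20.6447]
2-norm of b is 5.6569; of x, 22.5270
with δb = [-0.0268 0.0112], A·Δx = δb → ‖Δx‖ = 0.1634
relative error = 0.0073
realised/bound (from unrounded values) ≈ 0.0239


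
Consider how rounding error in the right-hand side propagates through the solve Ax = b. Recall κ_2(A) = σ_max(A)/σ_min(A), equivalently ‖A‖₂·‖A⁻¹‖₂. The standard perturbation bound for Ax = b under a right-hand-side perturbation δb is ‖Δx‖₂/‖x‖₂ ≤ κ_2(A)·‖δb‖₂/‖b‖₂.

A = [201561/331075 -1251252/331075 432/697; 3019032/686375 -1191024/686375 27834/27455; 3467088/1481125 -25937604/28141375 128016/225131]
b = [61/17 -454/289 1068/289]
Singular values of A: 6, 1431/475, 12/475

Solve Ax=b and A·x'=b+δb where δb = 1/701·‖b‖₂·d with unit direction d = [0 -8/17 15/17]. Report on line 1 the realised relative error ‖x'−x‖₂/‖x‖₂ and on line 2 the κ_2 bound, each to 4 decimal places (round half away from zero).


from the listed singular values, σ₁ = 6, σ_n = 12/475
condition number: 6 ÷ (12/475) = 237.5000
κ_2(A)·‖δb‖/‖b‖ = 0.3388
solve Ax = b  →  x = [-28.1422 19.8619 154.5447]
‖b‖₂ = 5.3852 and ‖x‖₂ = 158.3368
δb = ε·‖b‖·d = [0.0000 -0.0036 0.0068]; solving A·Δx = δb gives ‖Δx‖ = 0.3041
relative error = 0.0019
tightness: 0.0019 against a bound of 0.3388 (unrounded ratio ≈ 0.0057)

0.0019
0.3388


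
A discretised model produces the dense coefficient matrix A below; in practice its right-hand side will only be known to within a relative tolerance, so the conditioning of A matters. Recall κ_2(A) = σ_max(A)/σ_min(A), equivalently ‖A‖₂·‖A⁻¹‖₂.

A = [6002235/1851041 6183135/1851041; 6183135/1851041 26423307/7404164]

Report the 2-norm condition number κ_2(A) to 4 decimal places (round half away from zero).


110.0500

form AᵀA = [88297245450/4074141241 370784056545/16296564964; 370784056545/16296564964 1557538273089/65186259856] with trace 3531859929/77510416 and determinant 13286025/77510416
char-poly roots: 729/16 and 18225/4844401
σ_max=√(729/16)=(27/4), σ_min=√(18225/4844401)=(135/2201) → κ = 110.0500


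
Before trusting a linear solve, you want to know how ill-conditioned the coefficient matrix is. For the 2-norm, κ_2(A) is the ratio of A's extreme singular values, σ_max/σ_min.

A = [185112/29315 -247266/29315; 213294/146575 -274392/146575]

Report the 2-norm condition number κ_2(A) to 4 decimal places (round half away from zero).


form AᵀA = [536677956/12780625 -715540608/12780625; -715540608/12780625 954076644/12780625] with trace 59630184/511225 and determinant 104976/511225
λ_max, λ_min = (59630184/511225 ± √3555544178451456/261351000625)/2 = 2916/25, 36/20449
so κ_2 = √((2916/25) / (36/20449)) = 257.4000

257.4000


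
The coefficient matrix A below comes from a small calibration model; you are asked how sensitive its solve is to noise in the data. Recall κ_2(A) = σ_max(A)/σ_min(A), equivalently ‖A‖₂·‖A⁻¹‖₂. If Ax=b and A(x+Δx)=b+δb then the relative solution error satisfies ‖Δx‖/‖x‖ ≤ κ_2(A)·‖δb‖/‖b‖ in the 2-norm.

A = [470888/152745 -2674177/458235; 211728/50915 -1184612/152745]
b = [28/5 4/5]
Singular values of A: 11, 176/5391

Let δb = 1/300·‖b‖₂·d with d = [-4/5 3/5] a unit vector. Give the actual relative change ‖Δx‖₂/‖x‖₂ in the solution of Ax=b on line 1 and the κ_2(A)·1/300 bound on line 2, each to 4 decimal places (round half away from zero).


0.0047
1.1231

σ_max = 11, σ_min = 176/5391
condition number: 11 ÷ (176/5391) = 336.9375
worst-case relative error ≤ 336.9375 × 1/300 = 1.1231
solve Ax = b  →  x = [-107.9372 -57.9786]
‖b‖ = 5.6569, ‖x‖ = 122.5233
with δb = [-0.0151 0.0113], A·Δx = δb → ‖Δx‖ = 0.5776
dividing the unrounded norms, ‖Δx‖/‖x‖ = 0.0047
tightness: 0.0047 against a bound of 1.1231 (unrounded ratio ≈ 0.0042)


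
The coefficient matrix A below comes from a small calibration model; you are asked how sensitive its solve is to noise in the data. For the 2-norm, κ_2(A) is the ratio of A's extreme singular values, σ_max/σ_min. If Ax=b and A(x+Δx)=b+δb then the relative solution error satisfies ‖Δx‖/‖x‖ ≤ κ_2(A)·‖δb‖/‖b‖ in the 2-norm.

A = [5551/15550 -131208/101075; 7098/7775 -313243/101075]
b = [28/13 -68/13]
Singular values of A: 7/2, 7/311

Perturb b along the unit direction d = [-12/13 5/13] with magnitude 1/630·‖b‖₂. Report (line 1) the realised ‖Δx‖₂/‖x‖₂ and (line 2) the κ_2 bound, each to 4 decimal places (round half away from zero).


0.0022
0.2468

largest singular value 7/2, smallest 7/311
κ = σ_max/σ_min = (7/2)/(7/311) = 155.5000
bound on ‖Δx‖/‖x‖: κ·ε = 155.5000·1/630 = 0.2468
solve Ax = b  →  x = [-170.9257 -48.6629]
‖b‖ = 5.6569, ‖x‖ = 177.7180
Δx = A⁻¹·δb where δb = 1/630·5.6569·d; ‖Δx‖ = 0.3989
relative error = 0.0022
tightness: 0.0022 against a bound of 0.2468 (unrounded ratio ≈ 0.0091)


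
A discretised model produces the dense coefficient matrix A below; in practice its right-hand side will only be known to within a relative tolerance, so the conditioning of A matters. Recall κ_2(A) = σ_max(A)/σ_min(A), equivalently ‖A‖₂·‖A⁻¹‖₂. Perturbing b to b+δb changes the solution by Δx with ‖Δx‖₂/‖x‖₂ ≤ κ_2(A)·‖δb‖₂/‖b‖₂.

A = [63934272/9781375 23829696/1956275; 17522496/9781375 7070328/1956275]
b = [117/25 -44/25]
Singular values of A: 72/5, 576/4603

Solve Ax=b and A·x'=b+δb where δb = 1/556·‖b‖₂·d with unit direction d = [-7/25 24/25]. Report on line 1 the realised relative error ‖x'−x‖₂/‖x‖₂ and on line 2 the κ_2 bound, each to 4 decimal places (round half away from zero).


0.0030
0.2070

σ_max = 72/5, σ_min = 576/4603
κ = σ_max/σ_min = (72/5)/(576/4603) = 115.0750
bound on ‖Δx‖/‖x‖: κ·ε = 115.0750·1/556 = 0.2070
solve Ax = b  →  x = [21.2842 -11.0368]
2-norm of b is 5.0000; of x, 23.9756
Δx = A⁻¹·δb where δb = 1/556·5.0000·d; ‖Δx‖ = 0.0719
relative error = 0.0030
so the bound overstates the realised error by a factor of ≈ 69.0496 (computed from the unrounded values)


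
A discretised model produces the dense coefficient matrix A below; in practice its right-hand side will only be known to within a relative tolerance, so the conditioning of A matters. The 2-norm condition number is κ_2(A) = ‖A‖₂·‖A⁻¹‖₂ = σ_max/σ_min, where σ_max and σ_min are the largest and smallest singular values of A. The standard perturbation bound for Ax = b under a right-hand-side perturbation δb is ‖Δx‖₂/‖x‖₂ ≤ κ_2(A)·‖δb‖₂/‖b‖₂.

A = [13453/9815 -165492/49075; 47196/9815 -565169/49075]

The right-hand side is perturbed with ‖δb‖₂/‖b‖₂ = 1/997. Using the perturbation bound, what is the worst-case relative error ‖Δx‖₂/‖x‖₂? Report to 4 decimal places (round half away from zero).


0.3938

form AᵀA = [96337825/3853369 -231200640/3853369; -231200640/3853369 554885761/3853369] with trace 3853394/22801 and determinant 4225/22801
char-poly roots: 169 and 25/22801
σ_max=√169=13, σ_min=√(25/22801)=(5/151) → κ = 392.6000
κ_2(A)·‖δb‖/‖b‖ = 0.3938


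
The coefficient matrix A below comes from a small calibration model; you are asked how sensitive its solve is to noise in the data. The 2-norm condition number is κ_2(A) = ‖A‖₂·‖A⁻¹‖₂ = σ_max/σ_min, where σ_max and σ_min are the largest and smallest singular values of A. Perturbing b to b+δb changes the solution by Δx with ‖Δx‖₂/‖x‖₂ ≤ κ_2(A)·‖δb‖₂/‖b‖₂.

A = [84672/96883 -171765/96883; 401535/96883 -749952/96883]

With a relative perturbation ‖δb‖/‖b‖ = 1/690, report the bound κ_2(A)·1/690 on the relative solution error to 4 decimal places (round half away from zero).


0.2014

AᵀA = [100178289/5583769 -187790400/5583769; -187790400/5583769 352130409/5583769]; tr = 1565082/19321, det = 6561/19321
λ_max, λ_min = (1565082/19321 ± √2448974606400/373301041)/2 = 81, 81/19321
σ_max=√81=9, σ_min=√(81/19321)=(9/139) → κ = 139.0000
perturbation bound = 139.0000·1/690 = 0.2014


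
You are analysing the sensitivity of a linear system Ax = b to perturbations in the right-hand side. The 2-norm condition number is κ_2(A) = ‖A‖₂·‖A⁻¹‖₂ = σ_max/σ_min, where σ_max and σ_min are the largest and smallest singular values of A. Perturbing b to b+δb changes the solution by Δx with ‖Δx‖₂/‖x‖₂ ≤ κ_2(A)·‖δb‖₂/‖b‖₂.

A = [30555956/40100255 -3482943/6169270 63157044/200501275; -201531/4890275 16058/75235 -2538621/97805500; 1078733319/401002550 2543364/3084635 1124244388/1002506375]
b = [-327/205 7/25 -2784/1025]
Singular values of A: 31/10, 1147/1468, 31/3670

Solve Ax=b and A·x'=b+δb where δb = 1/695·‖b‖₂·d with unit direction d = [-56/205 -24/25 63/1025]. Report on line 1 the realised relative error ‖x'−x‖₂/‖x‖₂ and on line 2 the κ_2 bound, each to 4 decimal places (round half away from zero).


largest singular value 31/10, smallest 31/3670
κ_2(A) = (31/10) / (31/3670) = 367.0000
bound on ‖Δx‖/‖x‖: κ·ε = 367.0000·1/695 = 0.5281
solve Ax = b  →  x = [-1.1308 1.0362 -0.4712]
‖b‖₂ = 3.1623 and ‖x‖₂ = 1.6045
Δx = A⁻¹·δb where δb = 1/695·3.1623·d; ‖Δx‖ = 0.5387
dividing the unrounded norms, ‖Δx‖/‖x‖ = 0.3357
so the bound overstates the realised error by a factor of ≈ 1.5729 (computed from the unrounded values)

0.3357
0.5281


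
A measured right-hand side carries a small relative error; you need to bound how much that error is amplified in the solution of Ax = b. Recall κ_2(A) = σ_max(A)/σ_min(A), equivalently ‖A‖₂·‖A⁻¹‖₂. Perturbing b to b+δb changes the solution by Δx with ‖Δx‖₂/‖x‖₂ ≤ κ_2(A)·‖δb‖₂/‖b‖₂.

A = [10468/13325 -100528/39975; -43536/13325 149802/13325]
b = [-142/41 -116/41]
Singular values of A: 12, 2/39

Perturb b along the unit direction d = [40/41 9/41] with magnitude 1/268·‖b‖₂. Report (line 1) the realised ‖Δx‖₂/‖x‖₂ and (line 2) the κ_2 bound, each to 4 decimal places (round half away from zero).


0.0042
0.8731

largest singular value 12, smallest 2/39
κ_2(A) = 12 / (2/39) = 234.0000
bound on ‖Δx‖/‖x‖: κ·ε = 234.0000·1/268 = 0.8731
solve Ax = b  →  x = [-74.8333 -22.0000]
2-norm of b is 4.4721; of x, 78.0002
Δx = A⁻¹·δb where δb = 1/268·4.4721·d; ‖Δx‖ = 0.3254
relative error = 0.0042
so the bound overstates the realised error by a factor of ≈ 209.2964 (computed from the unrounded values)


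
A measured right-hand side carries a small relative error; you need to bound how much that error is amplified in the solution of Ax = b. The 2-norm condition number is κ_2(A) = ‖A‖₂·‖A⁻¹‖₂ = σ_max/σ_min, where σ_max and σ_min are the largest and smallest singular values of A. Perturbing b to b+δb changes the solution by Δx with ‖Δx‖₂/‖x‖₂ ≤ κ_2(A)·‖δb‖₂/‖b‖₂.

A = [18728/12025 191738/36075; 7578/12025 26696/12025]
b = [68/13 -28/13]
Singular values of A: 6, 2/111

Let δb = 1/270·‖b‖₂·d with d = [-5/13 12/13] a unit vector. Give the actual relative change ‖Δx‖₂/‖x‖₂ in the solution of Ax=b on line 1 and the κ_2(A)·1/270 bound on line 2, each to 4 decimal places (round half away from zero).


0.0052
1.2333

largest singular value 6, smallest 2/111
κ = σ_max/σ_min = 6/(2/111) = 333.0000
bound on ‖Δx‖/‖x‖: κ·ε = 333.0000·1/270 = 1.2333
solve Ax = b  →  x = [213.3067 -61.5200]
2-norm of b is 5.6569; of x, 222.0010
δb = ε·‖b‖·d = [-0.0081 0.0193]; solving A·Δx = δb gives ‖Δx‖ = 1.1628
relative error = 0.0052
so the bound overstates the realised error by a factor of ≈ 235.4676 (computed from the unrounded values)


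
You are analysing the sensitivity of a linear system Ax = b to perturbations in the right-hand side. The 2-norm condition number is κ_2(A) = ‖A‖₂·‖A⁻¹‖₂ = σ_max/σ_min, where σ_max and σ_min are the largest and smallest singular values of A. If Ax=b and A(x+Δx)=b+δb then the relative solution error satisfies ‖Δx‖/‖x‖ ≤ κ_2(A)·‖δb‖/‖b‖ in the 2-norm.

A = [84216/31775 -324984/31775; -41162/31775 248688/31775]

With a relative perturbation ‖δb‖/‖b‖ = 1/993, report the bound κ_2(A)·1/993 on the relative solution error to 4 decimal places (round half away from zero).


AᵀA = [351465796/40386025 -300842784/8077205; -300842784/8077205 6698412864/40386025]; tr = 838772/4805, det = 33732864/600625
solving λ² − 838772/4805·λ + 33732864/600625 = 0 gives λ = 4356/25, 7744/24025
so κ_2 = √((4356/25) / (7744/24025)) = 23.2500
κ_2(A)·‖δb‖/‖b‖ = 0.0234

0.0234


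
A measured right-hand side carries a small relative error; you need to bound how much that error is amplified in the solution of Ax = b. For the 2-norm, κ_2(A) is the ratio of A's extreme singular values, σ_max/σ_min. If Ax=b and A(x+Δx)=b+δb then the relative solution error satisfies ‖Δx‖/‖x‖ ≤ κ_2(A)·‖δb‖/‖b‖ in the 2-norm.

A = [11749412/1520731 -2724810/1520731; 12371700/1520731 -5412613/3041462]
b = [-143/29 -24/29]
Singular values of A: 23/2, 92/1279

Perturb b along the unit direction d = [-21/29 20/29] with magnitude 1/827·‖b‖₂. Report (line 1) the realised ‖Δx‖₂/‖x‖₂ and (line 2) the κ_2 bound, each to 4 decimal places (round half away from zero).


from the listed singular values, σ₁ = 23/2, σ_n = 92/1279
κ_2(A) = (23/2) / (92/1279) = 159.8750
perturbation bound = 159.8750·1/827 = 0.1933
solve Ax = b  →  x = [8.8157 40.7656]
2-norm of b is 5.0000; of x, 41.7080
with δb = [-0.0044 0.0042], A·Δx = δb → ‖Δx‖ = 0.0841
relative error = 0.0020
tightness: 0.0020 against a bound of 0.1933 (unrounded ratio ≈ 0.0104)

0.0020
0.1933


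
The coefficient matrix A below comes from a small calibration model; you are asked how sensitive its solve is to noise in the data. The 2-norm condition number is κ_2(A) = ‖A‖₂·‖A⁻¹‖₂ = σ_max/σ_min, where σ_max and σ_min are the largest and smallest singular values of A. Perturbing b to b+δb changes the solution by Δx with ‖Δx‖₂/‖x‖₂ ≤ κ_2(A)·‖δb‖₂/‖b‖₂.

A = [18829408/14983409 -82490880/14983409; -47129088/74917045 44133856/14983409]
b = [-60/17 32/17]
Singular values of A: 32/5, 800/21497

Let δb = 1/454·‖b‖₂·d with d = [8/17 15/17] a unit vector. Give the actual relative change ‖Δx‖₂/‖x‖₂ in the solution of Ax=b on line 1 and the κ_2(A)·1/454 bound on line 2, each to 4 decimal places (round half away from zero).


largest singular value 32/5, smallest 800/21497
κ = σ_max/σ_min = (32/5)/(800/21497) = 171.9760
κ_2(A)·‖δb‖/‖b‖ = 0.3788
solve Ax = b  →  x = [-0.1372 0.6098]
‖b‖₂ = 4.0000 and ‖x‖₂ = 0.6250
re-solving with b+δb shifts x by Δx of norm 0.2368
realised ‖Δx‖/‖x‖ = 0.3788
tightness: 0.3788 against a bound of 0.3788; the bound is attained (ratio 1)

0.3788
0.3788


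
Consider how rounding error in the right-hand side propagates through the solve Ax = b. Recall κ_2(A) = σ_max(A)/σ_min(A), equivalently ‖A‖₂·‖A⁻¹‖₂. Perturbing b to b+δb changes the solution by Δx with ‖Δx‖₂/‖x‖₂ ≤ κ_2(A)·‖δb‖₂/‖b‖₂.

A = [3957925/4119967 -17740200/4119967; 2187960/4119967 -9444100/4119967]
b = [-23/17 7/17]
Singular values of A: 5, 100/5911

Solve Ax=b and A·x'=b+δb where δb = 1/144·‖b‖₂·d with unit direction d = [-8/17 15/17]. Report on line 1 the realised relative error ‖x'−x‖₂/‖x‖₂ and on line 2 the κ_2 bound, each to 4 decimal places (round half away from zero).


0.0098
2.0524

largest singular value 5, smallest 100/5911
condition number: 5 ÷ (100/5911) = 295.5500
κ_2(A)·‖δb‖/‖b‖ = 2.0524
solve Ax = b  →  x = [57.6244 13.1705]
‖b‖ = 1.4142, ‖x‖ = 59.1103
with δb = [-0.0046 0.0087], A·Δx = δb → ‖Δx‖ = 0.5805
dividing the unrounded norms, ‖Δx‖/‖x‖ = 0.0098
tightness: 0.0098 against a bound of 2.0524 (unrounded ratio ≈ 0.0048)


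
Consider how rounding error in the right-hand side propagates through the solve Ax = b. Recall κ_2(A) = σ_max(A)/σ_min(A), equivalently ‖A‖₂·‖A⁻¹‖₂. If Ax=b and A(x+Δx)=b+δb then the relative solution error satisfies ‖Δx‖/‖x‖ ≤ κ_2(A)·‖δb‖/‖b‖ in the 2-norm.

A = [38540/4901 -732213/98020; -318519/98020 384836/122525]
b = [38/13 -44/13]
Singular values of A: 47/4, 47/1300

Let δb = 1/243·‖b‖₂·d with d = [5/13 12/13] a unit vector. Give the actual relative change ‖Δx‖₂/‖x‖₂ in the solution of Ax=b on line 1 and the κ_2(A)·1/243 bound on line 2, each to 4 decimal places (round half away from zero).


0.0092
1.3374

largest singular value 47/4, smallest 47/1300
condition number: (47/4) ÷ (47/1300) = 325.0000
worst-case relative error ≤ 325.0000 × 1/243 = 1.3374
solve Ax = b  →  x = [-37.9046 -40.2935]
‖b‖ = 4.4721, ‖x‖ = 55.3202
Δx = A⁻¹·δb where δb = 1/243·4.4721·d; ‖Δx‖ = 0.5090
dividing the unrounded norms, ‖Δx‖/‖x‖ = 0.0092
realised/bound (from unrounded values) ≈ 0.0069


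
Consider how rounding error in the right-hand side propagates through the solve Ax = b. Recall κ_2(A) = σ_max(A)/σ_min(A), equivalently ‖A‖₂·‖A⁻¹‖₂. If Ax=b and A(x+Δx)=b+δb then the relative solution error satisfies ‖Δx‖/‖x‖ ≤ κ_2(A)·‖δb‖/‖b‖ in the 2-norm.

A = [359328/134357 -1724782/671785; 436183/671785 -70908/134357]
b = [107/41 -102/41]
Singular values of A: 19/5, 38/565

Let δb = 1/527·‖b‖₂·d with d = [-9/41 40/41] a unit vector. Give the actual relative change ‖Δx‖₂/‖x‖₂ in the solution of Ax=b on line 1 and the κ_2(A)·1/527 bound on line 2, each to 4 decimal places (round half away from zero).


0.0023
0.1072

largest singular value 19/5, smallest 38/565
κ = σ_max/σ_min = (19/5)/(38/565) = 56.5000
worst-case relative error ≤ 56.5000 × 1/527 = 0.1072
solve Ax = b  →  x = [-30.3811 -32.6633]
2-norm of b is 3.6056; of x, 44.6084
Δx = A⁻¹·δb where δb = 1/527·3.6056·d; ‖Δx‖ = 0.1017
dividing the unrounded norms, ‖Δx‖/‖x‖ = 0.0023
realised/bound (from unrounded values) ≈ 0.0213


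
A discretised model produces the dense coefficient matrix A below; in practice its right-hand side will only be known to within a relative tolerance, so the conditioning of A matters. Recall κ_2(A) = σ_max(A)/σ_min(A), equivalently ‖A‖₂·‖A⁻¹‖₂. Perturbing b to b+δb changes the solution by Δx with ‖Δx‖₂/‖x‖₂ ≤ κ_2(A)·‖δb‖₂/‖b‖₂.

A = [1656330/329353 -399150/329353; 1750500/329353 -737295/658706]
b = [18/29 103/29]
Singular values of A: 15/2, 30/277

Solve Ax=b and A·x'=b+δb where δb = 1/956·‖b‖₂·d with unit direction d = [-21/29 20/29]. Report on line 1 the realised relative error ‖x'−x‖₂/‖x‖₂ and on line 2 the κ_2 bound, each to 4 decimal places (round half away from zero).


0.0019
0.0724

from the listed singular values, σ₁ = 15/2, σ_n = 30/277
κ_2(A) = (15/2) / (30/277) = 69.2500
worst-case relative error ≤ 69.2500 × 1/956 = 0.0724
solve Ax = b  →  x = [4.4439 17.9285]
2-norm of b is 3.6056; of x, 18.4710
with δb = [-0.0027 0.0026], A·Δx = δb → ‖Δx‖ = 0.0348
dividing the unrounded norms, ‖Δx‖/‖x‖ = 0.0019
realised/bound (from unrounded values) ≈ 0.0260


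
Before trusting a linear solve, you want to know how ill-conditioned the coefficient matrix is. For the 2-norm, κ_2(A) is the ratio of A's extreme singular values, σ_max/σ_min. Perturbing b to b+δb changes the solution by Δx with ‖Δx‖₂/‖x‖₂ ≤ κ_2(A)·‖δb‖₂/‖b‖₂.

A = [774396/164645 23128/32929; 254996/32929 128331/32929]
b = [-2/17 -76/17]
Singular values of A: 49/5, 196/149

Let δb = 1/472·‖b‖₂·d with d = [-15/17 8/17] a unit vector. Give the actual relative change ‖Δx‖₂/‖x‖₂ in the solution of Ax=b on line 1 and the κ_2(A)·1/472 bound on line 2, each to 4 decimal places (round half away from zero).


σ_max = 49/5, σ_min = 196/149
condition number: (49/5) ÷ (196/149) = 7.4500
worst-case relative error ≤ 7.4500 × 1/472 = 0.0158
solve Ax = b  →  x = [0.2080 -1.5604]
2-norm of b is 4.4721; of x, 1.5742
Δx = A⁻¹·δb where δb = 1/472·4.4721·d; ‖Δx‖ = 0.0072
dividing the unrounded norms, ‖Δx‖/‖x‖ = 0.0046
tightness: 0.0046 against a bound of 0.0158 (unrounded ratio ≈ 0.2899)

0.0046
0.0158


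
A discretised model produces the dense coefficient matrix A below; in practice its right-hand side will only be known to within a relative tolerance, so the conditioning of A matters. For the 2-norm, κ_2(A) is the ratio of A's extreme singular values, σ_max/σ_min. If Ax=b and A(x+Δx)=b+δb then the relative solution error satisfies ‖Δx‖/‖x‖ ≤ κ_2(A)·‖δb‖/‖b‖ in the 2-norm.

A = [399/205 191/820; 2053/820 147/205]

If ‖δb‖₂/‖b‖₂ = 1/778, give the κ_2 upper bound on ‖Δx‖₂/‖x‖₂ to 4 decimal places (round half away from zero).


M = AᵀA = [270481/26896 3780/1681; 3780/1681 15289/26896]. tr(M)=85/8, det(M)=169/256
char-poly roots: 169/16 and 1/16
κ = σ_max/σ_min = (13/4)/(1/4) = 13.0000
perturbation bound = 13.0000·1/778 = 0.0167

0.0167


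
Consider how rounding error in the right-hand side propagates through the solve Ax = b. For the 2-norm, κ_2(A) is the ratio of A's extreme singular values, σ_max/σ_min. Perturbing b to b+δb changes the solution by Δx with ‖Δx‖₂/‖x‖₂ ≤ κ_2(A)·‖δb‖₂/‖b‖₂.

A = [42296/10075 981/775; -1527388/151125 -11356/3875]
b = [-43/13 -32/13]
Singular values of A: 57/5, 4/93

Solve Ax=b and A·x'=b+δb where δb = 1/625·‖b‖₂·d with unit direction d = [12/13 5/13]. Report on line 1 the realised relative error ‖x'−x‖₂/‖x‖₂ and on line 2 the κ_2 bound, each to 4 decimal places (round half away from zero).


σ_max = 57/5, σ_min = 4/93
κ_2(A) = (57/5) / (4/93) = 265.0500
κ_2(A)·‖δb‖/‖b‖ = 0.4241
solve Ax = b  →  x = [26.1242 -89.2554]
2-norm of b is 4.1231; of x, 93.0000
Δx = A⁻¹·δb where δb = 1/625·4.1231·d; ‖Δx‖ = 0.1534
realised ‖Δx‖/‖x‖ = 0.0016
tightness: 0.0016 against a bound of 0.4241 (unrounded ratio ≈ 0.0039)

0.0016
0.4241


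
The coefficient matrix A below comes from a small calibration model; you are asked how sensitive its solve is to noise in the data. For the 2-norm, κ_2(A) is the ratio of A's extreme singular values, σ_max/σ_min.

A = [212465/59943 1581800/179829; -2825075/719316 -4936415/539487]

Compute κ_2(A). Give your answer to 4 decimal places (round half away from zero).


89.4375

M = AᵀA = [17219271025/615238416 30968513125/461428812; 30968513125/461428812 55751503225/346071609]. tr(M)=6195251425/32764176, det(M)=9150625/2047761
solving λ² − 6195251425/32764176·λ + 9150625/2047761 = 0 gives λ = 3025/16, 48400/2047761
κ = σ_max/σ_min = (55/4)/(220/1431) = 89.4375


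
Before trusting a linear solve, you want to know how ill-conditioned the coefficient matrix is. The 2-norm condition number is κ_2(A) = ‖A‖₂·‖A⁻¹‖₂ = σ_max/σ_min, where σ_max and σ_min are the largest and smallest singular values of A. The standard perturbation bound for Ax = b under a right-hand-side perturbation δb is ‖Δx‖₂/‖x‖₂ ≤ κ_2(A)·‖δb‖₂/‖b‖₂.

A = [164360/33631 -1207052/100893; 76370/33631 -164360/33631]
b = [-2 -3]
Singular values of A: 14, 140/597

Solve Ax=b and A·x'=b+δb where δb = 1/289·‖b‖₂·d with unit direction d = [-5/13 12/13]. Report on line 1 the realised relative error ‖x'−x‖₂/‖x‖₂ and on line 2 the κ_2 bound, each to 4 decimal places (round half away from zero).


0.0062
0.2066

σ_max = 14, σ_min = 140/597
condition number: 14 ÷ (140/597) = 59.7000
perturbation bound = 59.7000·1/289 = 0.2066
solve Ax = b  →  x = [-7.9549 -3.0824]
‖b‖₂ = 3.6056 and ‖x‖₂ = 8.5313
δb = ε·‖b‖·d = [-0.0048 0.0115]; solving A·Δx = δb gives ‖Δx‖ = 0.0532
dividing the unrounded norms, ‖Δx‖/‖x‖ = 0.0062
realised/bound (from unrounded values) ≈ 0.0302


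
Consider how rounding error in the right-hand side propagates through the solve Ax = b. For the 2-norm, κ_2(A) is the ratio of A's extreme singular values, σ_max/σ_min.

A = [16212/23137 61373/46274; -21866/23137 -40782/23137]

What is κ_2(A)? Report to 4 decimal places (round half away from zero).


340.2500

AᵀA = [740950900/535320769 1389228750/535320769; 1389228750/535320769 10419331225/2141283076]; tr = 46308425/7409284, det = 625/1852321
char-poly roots: 25/4 and 100/1852321
κ_2(A) = √(λ_max/λ_min) = √((25/4) / (100/1852321)) = 340.2500


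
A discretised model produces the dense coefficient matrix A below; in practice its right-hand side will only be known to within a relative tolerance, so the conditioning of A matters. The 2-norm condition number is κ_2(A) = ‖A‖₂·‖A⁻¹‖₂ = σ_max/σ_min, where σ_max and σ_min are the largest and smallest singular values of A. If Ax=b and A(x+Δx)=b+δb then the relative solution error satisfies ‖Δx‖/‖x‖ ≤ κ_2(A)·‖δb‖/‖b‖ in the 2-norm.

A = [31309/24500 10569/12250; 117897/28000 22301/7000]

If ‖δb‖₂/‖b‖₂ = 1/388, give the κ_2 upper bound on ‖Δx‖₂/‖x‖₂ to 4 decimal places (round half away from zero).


0.1778

form AᵀA = [1190114641/61465600 223073253/15366400; 223073253/15366400 41850649/3841600] with trace 74389001/2458624 and determinant 1890625/9834496
λ_max, λ_min = (74389001/2458624 ± √5529075133778001/6044831973376)/2 = 121/4, 15625/2458624
so κ_2 = √((121/4) / (15625/2458624)) = 68.9920
worst-case relative error ≤ 68.9920 × 1/388 = 0.1778


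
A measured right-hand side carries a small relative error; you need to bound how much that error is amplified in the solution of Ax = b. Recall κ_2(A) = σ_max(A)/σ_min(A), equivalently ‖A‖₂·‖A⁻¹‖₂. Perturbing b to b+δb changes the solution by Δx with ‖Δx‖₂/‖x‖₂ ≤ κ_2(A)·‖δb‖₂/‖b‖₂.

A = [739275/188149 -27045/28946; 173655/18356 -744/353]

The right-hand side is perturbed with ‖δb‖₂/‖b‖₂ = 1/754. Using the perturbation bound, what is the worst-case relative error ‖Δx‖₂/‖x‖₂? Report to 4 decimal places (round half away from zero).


0.2622

AᵀA = [351696897225/3351483664 -9891209295/418935458; -9891209295/418935458 4453408089/837870916]; tr = 219815901/1993744, det = 2480625/7974976
λ_max, λ_min = (219815901/1993744 ± √48314084601231801/3975015137536)/2 = 441/4, 5625/1993744
κ_2(A) = √(λ_max/λ_min) = √((441/4) / (5625/1993744)) = 197.6800
bound on ‖Δx‖/‖x‖: κ·ε = 197.6800·1/754 = 0.2622


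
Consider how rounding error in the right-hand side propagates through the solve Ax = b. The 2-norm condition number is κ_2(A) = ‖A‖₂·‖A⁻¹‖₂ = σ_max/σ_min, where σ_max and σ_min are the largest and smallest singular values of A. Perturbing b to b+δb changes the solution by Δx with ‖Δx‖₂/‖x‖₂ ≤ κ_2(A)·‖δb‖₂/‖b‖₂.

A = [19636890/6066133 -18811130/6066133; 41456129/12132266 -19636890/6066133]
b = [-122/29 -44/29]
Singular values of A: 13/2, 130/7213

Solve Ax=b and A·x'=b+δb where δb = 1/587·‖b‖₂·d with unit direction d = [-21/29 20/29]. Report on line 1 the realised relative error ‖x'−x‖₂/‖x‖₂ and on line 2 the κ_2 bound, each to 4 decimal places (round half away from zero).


from the listed singular values, σ₁ = 13/2, σ_n = 130/7213
condition number: (13/2) ÷ (130/7213) = 360.6500
κ_2(A)·‖δb‖/‖b‖ = 0.6144
solve Ax = b  →  x = [76.0849 80.7814]
‖b‖ = 4.4721, ‖x‖ = 110.9709
re-solving with b+δb shifts x by Δx of norm 0.4227
dividing the unrounded norms, ‖Δx‖/‖x‖ = 0.0038
tightness: 0.0038 against a bound of 0.6144 (unrounded ratio ≈ 0.0062)

0.0038
0.6144


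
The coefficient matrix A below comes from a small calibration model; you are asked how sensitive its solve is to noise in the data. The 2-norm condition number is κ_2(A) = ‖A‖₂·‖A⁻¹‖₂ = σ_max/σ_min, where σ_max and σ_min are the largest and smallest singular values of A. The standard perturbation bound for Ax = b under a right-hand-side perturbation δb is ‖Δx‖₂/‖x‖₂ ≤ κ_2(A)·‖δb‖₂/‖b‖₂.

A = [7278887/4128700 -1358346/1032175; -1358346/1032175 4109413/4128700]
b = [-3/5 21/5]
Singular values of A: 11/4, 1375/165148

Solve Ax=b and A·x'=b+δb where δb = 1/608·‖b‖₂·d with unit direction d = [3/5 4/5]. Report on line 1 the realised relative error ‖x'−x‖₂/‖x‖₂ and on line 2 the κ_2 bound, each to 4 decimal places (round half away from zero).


0.0023
0.5433

largest singular value 11/4, smallest 1375/165148
κ_2(A) = (11/4) / (1375/165148) = 330.2960
worst-case relative error ≤ 330.2960 × 1/608 = 0.5433
solve Ax = b  →  x = [215.3210 288.9129]
‖b‖₂ = 4.2426 and ‖x‖₂ = 360.3246
Δx = A⁻¹·δb where δb = 1/608·4.2426·d; ‖Δx‖ = 0.8381
relative error = 0.0023
so the bound overstates the realised error by a factor of ≈ 233.5556 (computed from the unrounded values)


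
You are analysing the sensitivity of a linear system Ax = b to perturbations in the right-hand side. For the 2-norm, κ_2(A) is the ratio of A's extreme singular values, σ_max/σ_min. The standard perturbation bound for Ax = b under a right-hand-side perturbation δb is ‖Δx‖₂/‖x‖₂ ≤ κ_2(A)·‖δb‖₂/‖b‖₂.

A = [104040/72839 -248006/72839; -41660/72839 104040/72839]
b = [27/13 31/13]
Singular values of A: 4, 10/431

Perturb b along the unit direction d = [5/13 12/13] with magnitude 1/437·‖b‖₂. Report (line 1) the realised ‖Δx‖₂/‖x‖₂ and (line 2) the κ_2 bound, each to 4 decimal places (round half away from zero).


0.0024
0.3945

from the listed singular values, σ₁ = 4, σ_n = 10/431
κ = σ_max/σ_min = 4/(10/431) = 172.4000
perturbation bound = 172.4000·1/437 = 0.3945
solve Ax = b  →  x = [119.4500 49.5000]
2-norm of b is 3.1623; of x, 129.3002
Δx = A⁻¹·δb where δb = 1/437·3.1623·d; ‖Δx‖ = 0.3119
dividing the unrounded norms, ‖Δx‖/‖x‖ = 0.0024
realised/bound (from unrounded values) ≈ 0.0061


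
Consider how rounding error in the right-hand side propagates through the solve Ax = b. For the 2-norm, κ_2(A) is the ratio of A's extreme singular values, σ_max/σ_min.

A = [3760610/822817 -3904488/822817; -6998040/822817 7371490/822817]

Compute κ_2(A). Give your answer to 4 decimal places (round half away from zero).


333.8000

AᵀA = [218390143300/2342656801 -229305323520/2342656801; -229305323520/2342656801 240774710596/2342656801]; tr = 545974856/2785561, det = 960400/2785561
char-poly roots: 196 and 4900/2785561
κ = σ_max/σ_min = 14/(70/1669) = 333.8000


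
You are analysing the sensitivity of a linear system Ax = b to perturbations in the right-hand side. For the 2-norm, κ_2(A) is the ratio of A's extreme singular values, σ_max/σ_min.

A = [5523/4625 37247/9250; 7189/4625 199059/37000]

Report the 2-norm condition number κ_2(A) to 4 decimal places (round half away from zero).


AᵀA = [657482/171125 18031167/1369000; 18031167/1369000 494575277/10952000]; tr = 4293233/87616, det = 2401/87616
eigenvalues of AᵀA: λ = (tr ± √(tr²−4·det))/2 = 49, 49/87616
so κ_2 = √(49 / (49/87616)) = 296.0000

296.0000


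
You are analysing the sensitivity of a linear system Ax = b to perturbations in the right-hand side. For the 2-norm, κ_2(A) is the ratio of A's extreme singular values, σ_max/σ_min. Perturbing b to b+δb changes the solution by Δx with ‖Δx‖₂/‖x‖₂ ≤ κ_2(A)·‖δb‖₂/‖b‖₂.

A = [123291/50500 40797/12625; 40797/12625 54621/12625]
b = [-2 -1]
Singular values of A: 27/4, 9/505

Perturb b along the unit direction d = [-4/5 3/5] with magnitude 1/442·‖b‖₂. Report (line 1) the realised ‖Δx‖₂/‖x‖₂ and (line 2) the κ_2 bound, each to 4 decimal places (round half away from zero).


from the listed singular values, σ₁ = 27/4, σ_n = 9/505
condition number: (27/4) ÷ (9/505) = 378.7500
bound on ‖Δx‖/‖x‖: κ·ε = 378.7500·1/442 = 0.8569
solve Ax = b  →  x = [-45.0667 33.4296]
2-norm of b is 2.2361; of x, 56.1119
re-solving with b+δb shifts x by Δx of norm 0.2839
dividing the unrounded norms, ‖Δx‖/‖x‖ = 0.0051
tightness: 0.0051 against a bound of 0.8569 (unrounded ratio ≈ 0.0059)

0.0051
0.8569


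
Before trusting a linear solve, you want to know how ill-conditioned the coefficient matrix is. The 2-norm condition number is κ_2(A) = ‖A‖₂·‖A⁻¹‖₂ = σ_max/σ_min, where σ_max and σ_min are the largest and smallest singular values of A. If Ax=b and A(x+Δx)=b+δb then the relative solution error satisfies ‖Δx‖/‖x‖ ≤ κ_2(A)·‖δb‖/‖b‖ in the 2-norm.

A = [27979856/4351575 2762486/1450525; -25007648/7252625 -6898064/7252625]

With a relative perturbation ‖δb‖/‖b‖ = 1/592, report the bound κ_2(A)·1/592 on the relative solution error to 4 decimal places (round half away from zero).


form AᵀA = [87198099207424/1638080015625 8477031422944/546026671875; 8477031422944/546026671875 824797610564/182008890625] with trace 151394044324/2620928025 and determinant 533794816/2620928025
char-poly roots: 1444/25 and 369664/104837121
κ_2(A) = √(λ_max/λ_min) = √((1444/25) / (369664/104837121)) = 127.9875
bound on ‖Δx‖/‖x‖: κ·ε = 127.9875·1/592 = 0.2162

0.2162


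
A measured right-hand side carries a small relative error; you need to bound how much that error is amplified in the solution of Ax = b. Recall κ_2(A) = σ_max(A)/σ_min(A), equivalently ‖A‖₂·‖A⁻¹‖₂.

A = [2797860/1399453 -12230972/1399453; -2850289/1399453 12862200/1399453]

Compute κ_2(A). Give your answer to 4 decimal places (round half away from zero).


294.2500

AᵀA = [18968095081/2328738049 -84282442920/2328738049; -84282442920/2328738049 374593180624/2328738049]; tr = 234123305/1385329, det = 456976/1385329
eigenvalues of AᵀA: λ = (tr ± √(tr²−4·det))/2 = 169, 2704/1385329
σ_max=√169=13, σ_min=√(2704/1385329)=(52/1177) → κ = 294.2500


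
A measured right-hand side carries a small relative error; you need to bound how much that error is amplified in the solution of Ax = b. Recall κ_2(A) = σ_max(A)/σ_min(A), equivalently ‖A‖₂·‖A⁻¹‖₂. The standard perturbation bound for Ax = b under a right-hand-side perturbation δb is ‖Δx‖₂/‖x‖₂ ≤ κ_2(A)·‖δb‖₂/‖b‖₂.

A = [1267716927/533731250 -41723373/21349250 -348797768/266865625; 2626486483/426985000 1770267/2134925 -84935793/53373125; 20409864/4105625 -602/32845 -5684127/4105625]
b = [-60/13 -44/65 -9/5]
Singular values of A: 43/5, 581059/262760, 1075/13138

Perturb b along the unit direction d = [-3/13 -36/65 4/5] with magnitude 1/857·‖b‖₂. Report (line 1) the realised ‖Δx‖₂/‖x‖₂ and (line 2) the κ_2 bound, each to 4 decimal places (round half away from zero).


0.0387
0.1226

σ_max = 43/5, σ_min = 1075/13138
κ = σ_max/σ_min = (43/5)/(1075/13138) = 105.1040
perturbation bound = 105.1040·1/857 = 0.1226
solve Ax = b  →  x = [-0.1931 1.7365 0.5839]
‖b‖₂ = 5.0000 and ‖x‖₂ = 1.8422
δb = ε·‖b‖·d = [-0.0013 -0.0032 0.0047]; solving A·Δx = δb gives ‖Δx‖ = 0.0713
relative error = 0.0387
so the bound overstates the realised error by a factor of ≈ 3.1685 (computed from the unrounded values)


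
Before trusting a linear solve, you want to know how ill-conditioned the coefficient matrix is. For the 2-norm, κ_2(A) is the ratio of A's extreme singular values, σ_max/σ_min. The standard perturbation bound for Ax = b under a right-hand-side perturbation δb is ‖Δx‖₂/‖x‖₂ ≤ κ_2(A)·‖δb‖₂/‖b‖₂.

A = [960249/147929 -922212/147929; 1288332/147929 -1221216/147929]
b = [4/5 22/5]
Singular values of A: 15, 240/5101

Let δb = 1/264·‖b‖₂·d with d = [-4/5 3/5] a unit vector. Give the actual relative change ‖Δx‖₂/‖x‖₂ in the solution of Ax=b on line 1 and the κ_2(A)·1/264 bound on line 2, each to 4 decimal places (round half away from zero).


0.0085
1.2076

largest singular value 15, smallest 240/5101
κ_2(A) = 15 / (240/5101) = 318.8125
bound on ‖Δx‖/‖x‖: κ·ε = 318.8125·1/264 = 1.2076
solve Ax = b  →  x = [29.5092 30.5980]
‖b‖₂ = 4.4721 and ‖x‖₂ = 42.5092
δb = ε·‖b‖·d = [-0.0136 0.0102]; solving A·Δx = δb gives ‖Δx‖ = 0.3600
realised ‖Δx‖/‖x‖ = 0.0085
so the bound overstates the realised error by a factor of ≈ 142.5801 (computed from the unrounded values)


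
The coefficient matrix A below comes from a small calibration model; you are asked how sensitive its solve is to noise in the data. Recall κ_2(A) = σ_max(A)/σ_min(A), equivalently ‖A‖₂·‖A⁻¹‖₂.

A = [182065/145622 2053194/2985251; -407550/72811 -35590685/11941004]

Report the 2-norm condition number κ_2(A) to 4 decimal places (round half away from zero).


342.6400

M = AᵀA = [697535674225/21205766884 186007478085/10602883442; 186007478085/10602883442 793662432121/84823067536]. tr(M)=12400709789/293505424, det(M)=17850625/1174021696
eigenvalues of AᵀA: λ = (tr ± √(tr²−4·det))/2 = 169/4, 105625/293505424
σ_max=√(169/4)=(13/2), σ_min=√(105625/293505424)=(325/17132) → κ = 342.6400


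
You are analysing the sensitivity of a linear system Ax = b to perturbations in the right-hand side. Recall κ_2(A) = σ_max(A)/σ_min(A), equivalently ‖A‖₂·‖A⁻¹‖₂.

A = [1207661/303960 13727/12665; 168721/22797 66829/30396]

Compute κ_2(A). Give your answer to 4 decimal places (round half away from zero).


107.2800

form AᵀA = [203020232401/2877249600 2467027157/119885400; 2467027157/119885400 480231409/79923600] with trace 8812342525/115089984 and determinant 937890625/1841439744
λ_max, λ_min = (8812342525/115089984 ± √77630395323667125625/13245704417120256)/2 = 1225/16, 765625/115089984
κ = σ_max/σ_min = (35/4)/(875/10728) = 107.2800


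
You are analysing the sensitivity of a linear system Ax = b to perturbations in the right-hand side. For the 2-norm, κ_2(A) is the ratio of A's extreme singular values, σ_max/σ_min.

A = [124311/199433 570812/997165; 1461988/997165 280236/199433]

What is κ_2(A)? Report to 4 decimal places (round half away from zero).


132.2500

M = AᵀA = [14933370001/5883657025 568828260/235346281; 568828260/235346281 13545158176/5883657025]. tr(M)=33862697/6996025, det(M)=234256/174900625
solving λ² − 33862697/6996025·λ + 234256/174900625 = 0 gives λ = 121/25, 1936/6996025
κ_2(A) = √(λ_max/λ_min) = √((121/25) / (1936/6996025)) = 132.2500


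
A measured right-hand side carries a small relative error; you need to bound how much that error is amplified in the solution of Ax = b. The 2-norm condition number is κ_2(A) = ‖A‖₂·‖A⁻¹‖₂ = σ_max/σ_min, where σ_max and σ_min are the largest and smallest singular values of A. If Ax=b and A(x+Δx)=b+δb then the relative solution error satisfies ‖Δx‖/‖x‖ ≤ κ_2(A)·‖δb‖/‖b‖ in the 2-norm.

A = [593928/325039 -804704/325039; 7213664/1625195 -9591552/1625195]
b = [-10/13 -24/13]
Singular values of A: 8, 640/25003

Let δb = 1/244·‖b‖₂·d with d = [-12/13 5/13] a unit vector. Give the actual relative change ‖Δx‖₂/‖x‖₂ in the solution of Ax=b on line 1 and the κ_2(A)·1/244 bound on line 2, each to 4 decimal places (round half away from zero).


1.2809
1.2809

σ_max = 8, σ_min = 640/25003
κ = σ_max/σ_min = 8/(640/25003) = 312.5375
κ_2(A)·‖δb‖/‖b‖ = 1.2809
solve Ax = b  →  x = [-0.1500 0.2000]
‖b‖₂ = 2.0000 and ‖x‖₂ = 0.2500
δb = ε·‖b‖·d = [-0.0076 0.0032]; solving A·Δx = δb gives ‖Δx‖ = 0.3202
realised ‖Δx‖/‖x‖ = 1.2809
realised/bound = 1 exactly: the bound is attained for this b and d
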